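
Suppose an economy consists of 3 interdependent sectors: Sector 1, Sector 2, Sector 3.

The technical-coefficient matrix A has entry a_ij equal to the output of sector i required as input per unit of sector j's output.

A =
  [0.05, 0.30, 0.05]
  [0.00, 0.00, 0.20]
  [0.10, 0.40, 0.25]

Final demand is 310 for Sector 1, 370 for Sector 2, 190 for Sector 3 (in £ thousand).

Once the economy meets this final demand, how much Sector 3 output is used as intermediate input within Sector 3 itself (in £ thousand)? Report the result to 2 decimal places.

z_33 = 145.16

I − A =
  [   0.95    -0.30    -0.05]
  [   0.00     1.00    -0.20]
  [  -0.10    -0.40     0.75]
Cofactors of I−A, C_ij = (−1)^(i+j)·(minor ij) (rows/columns in the sector order above):
  C_11 = (1.00)(0.75) − (-0.20)(-0.40) = 0.6700
  C_12 = −[(0.00)(0.75) − (-0.20)(-0.10)] = 0.0200
  C_13 = (0.00)(-0.40) − (1.00)(-0.10) = 0.1000
  C_21 = −[(-0.30)(0.75) − (-0.05)(-0.40)] = 0.2450
  C_22 = (0.95)(0.75) − (-0.05)(-0.10) = 0.7075
  C_23 = −[(0.95)(-0.40) − (-0.30)(-0.10)] = 0.4100
  C_31 = (-0.30)(-0.20) − (-0.05)(1.00) = 0.1100
  C_32 = −[(0.95)(-0.20) − (-0.05)(0.00)] = 0.1900
  C_33 = (0.95)(1.00) − (-0.30)(0.00) = 0.9500
det(I−A) = Σ_j (I−A)_1j·C_1j = (0.95)(0.6700) + (-0.30)(0.0200) + (-0.05)(0.1000) = 0.6255
adj(I−A) = Cᵀ =
  [ 0.6700   0.2450   0.1100]
  [ 0.0200   0.7075   0.1900]
  [ 0.1000   0.4100   0.9500]
(I − A)⁻¹ = adj(I−A) / det(I−A) ≈
  [   1.0711     0.3917     0.1759]
  [   0.0320     1.1311     0.3038]
  [   0.1599     0.6555     1.5188]
First solve x = (I − A)⁻¹ d = adj(I−A)·d / det(I−A); in particular x_3 = (0.1000·310 + 0.4100·370 + 0.9500·190) / 0.6255 = 363.20 / 0.6255 ≈ 580.6555.
Intermediate flow from 3 to 3: z_33 = a_33 · x_3 = 0.25 × 363.20 / 0.6255 = 90.80 / 0.6255 ≈ 145.16.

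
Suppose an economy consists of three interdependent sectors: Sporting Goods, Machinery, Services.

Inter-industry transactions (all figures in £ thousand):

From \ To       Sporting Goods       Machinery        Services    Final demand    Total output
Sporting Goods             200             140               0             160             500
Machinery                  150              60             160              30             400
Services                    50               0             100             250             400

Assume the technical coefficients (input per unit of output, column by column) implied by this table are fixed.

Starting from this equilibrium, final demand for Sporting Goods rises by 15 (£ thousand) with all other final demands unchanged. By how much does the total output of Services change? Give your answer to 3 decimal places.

Technical coefficients a_ij = z_ij / X_j:
  a_11 = 200/500 = 0.40, a_21 = 150/500 = 0.30, a_31 = 50/500 = 0.10
  a_12 = 140/400 = 0.35, a_22 = 60/400 = 0.15, a_32 = 0/400 = 0.00
  a_13 = 0/400 = 0.00, a_23 = 160/400 = 0.40, a_33 = 100/400 = 0.25
I − A =
  [   0.60    -0.35     0.00]
  [  -0.30     0.85    -0.40]
  [  -0.10     0.00     0.75]
Cofactors of I−A, C_ij = (−1)^(i+j)·(minor ij) (rows/columns in the sector order above):
  C_11 = (0.85)(0.75) − (-0.40)(0.00) = 0.6375
  C_12 = −[(-0.30)(0.75) − (-0.40)(-0.10)] = 0.2650
  C_13 = (-0.30)(0.00) − (0.85)(-0.10) = 0.0850
  C_21 = −[(-0.35)(0.75) − (0.00)(0.00)] = 0.2625
  C_22 = (0.60)(0.75) − (0.00)(-0.10) = 0.4500
  C_23 = −[(0.60)(0.00) − (-0.35)(-0.10)] = 0.0350
  C_31 = (-0.35)(-0.40) − (0.00)(0.85) = 0.1400
  C_32 = −[(0.60)(-0.40) − (0.00)(-0.30)] = 0.2400
  C_33 = (0.60)(0.85) − (-0.35)(-0.30) = 0.4050
det(I−A) = Σ_j (I−A)_1j·C_1j = (0.60)(0.6375) + (-0.35)(0.2650) + (0.00)(0.0850) = 0.28975
adj(I−A) = Cᵀ =
  [ 0.6375   0.2625   0.1400]
  [ 0.2650   0.4500   0.2400]
  [ 0.0850   0.0350   0.4050]
(I − A)⁻¹ = adj(I−A) / det(I−A) ≈
  [   2.2002     0.9060     0.4832]
  [   0.9146     1.5531     0.8283]
  [   0.2934     0.1208     1.3978]
Δx = (I − A)⁻¹ Δd with Δd having +15 in the Sporting Goods component and 0 elsewhere.
So Δx_3 = L_31 · (+15), where L_31 = adj(I−A)_31 / det(I−A) = 0.0850 / 0.28975.
Δx_3 = 0.0850 × (+15) / 0.28975 = 1.275 / 0.28975 ≈ 4.400.

Δx_3 = 4.400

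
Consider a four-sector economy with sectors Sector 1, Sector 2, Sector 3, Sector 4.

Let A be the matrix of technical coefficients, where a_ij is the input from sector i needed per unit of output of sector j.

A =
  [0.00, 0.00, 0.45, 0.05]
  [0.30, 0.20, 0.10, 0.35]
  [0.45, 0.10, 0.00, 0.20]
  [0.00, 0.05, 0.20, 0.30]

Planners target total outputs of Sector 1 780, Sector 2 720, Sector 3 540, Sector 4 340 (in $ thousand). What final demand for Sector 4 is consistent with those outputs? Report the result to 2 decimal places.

I − A =
  [   1.00     0.00    -0.45    -0.05]
  [  -0.30     0.80    -0.10    -0.35]
  [  -0.45    -0.10     1.00    -0.20]
  [   0.00    -0.05    -0.20     0.70]
d = (I − A) x:
  d_1 = (+1.00)·780 + (+0.00)·720 + (-0.45)·540 + (-0.05)·340 = 520.00
  d_2 = (-0.30)·780 + (+0.80)·720 + (-0.10)·540 + (-0.35)·340 = 169.00
  d_3 = (-0.45)·780 + (-0.10)·720 + (+1.00)·540 + (-0.20)·340 = 49.00
  d_4 = (+0.00)·780 + (-0.05)·720 + (-0.20)·540 + (+0.70)·340 = 94.00

d_4 = 94.00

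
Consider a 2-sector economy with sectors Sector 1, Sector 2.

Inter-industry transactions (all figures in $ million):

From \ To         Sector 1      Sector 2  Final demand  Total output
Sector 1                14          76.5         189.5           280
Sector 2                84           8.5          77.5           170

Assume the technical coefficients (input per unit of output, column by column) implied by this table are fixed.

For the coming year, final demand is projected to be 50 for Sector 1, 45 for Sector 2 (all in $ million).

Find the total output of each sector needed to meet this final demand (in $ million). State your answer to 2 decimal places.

x_1 = 88.27, x_2 = 75.24

Technical coefficients a_ij = z_ij / X_j:
  a_11 = 14/280 = 0.05, a_21 = 84/280 = 0.30
  a_12 = 76.5/170 = 0.45, a_22 = 8.5/170 = 0.05
I − A =
  [   0.95    -0.45]
  [  -0.30     0.95]
det(I−A) = (0.95)(0.95) − (-0.45)(-0.30) = 0.7675
adj(I−A) = [[0.95, 0.45], [0.30, 0.95]]
(I − A)⁻¹ = adj(I−A) / det(I−A) ≈
  [   1.2378     0.5863]
  [   0.3909     1.2378]
x = (I − A)⁻¹ d = adj(I−A)·d / det(I−A), with det(I−A) = 0.7675:
  x_1 = (0.95·50 + 0.45·45) / 0.7675 = 67.75 / 0.7675 ≈ 88.27
  x_2 = (0.30·50 + 0.95·45) / 0.7675 = 57.75 / 0.7675 ≈ 75.24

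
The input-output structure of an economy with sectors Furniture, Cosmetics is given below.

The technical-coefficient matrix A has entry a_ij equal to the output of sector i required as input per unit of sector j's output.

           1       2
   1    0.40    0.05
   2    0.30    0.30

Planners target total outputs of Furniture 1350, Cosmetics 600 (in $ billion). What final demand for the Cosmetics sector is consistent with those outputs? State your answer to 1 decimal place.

d_2 = 15.0

I − A =
  [   0.60    -0.05]
  [  -0.30     0.70]
d = (I − A) x:
  d_1 = (+0.60)·1350 + (-0.05)·600 = 780.0
  d_2 = (-0.30)·1350 + (+0.70)·600 = 15.0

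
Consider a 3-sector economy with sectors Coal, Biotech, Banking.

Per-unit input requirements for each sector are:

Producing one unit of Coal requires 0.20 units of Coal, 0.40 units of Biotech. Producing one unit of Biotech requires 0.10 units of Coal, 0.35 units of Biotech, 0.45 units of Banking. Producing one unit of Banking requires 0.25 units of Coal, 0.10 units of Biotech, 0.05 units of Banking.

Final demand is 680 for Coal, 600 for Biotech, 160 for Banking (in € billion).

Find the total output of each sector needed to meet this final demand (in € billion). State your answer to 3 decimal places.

I − A =
  [   0.80    -0.10    -0.25]
  [  -0.40     0.65    -0.10]
  [   0.00    -0.45     0.95]
Cofactors of I−A, C_ij = (−1)^(i+j)·(minor ij) (rows/columns in the sector order above):
  C_11 = (0.65)(0.95) − (-0.10)(-0.45) = 0.5725
  C_12 = −[(-0.40)(0.95) − (-0.10)(0.00)] = 0.3800
  C_13 = (-0.40)(-0.45) − (0.65)(0.00) = 0.1800
  C_21 = −[(-0.10)(0.95) − (-0.25)(-0.45)] = 0.2075
  C_22 = (0.80)(0.95) − (-0.25)(0.00) = 0.7600
  C_23 = −[(0.80)(-0.45) − (-0.10)(0.00)] = 0.3600
  C_31 = (-0.10)(-0.10) − (-0.25)(0.65) = 0.1725
  C_32 = −[(0.80)(-0.10) − (-0.25)(-0.40)] = 0.1800
  C_33 = (0.80)(0.65) − (-0.10)(-0.40) = 0.4800
det(I−A) = Σ_j (I−A)_1j·C_1j = (0.80)(0.5725) + (-0.10)(0.3800) + (-0.25)(0.1800) = 0.3750
adj(I−A) = Cᵀ =
  [ 0.5725   0.2075   0.1725]
  [ 0.3800   0.7600   0.1800]
  [ 0.1800   0.3600   0.4800]
(I − A)⁻¹ = adj(I−A) / det(I−A) ≈
  [   1.5267     0.5533     0.4600]
  [   1.0133     2.0267     0.4800]
  [   0.4800     0.9600     1.2800]
x = (I − A)⁻¹ d = adj(I−A)·d / det(I−A), with det(I−A) = 0.3750:
  x_1 = (0.5725·680 + 0.2075·600 + 0.1725·160) / 0.3750 = 541.40 / 0.3750 ≈ 1443.733
  x_2 = (0.3800·680 + 0.7600·600 + 0.1800·160) / 0.3750 = 743.20 / 0.3750 ≈ 1981.867
  x_3 = (0.1800·680 + 0.3600·600 + 0.4800·160) / 0.3750 = 415.20 / 0.3750 = 1107.200

x_1 = 1443.733, x_2 = 1981.867, x_3 = 1107.200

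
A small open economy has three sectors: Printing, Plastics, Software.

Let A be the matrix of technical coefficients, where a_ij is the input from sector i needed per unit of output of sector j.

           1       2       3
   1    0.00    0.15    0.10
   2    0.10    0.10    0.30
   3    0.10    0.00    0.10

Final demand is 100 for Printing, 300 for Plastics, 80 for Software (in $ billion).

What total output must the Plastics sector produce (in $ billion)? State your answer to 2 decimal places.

I − A =
  [   1.00    -0.15    -0.10]
  [  -0.10     0.90    -0.30]
  [  -0.10     0.00     0.90]
Cofactors of I−A, C_ij = (−1)^(i+j)·(minor ij) (rows/columns in the sector order above):
  C_11 = (0.90)(0.90) − (-0.30)(0.00) = 0.8100
  C_12 = −[(-0.10)(0.90) − (-0.30)(-0.10)] = 0.1200
  C_13 = (-0.10)(0.00) − (0.90)(-0.10) = 0.0900
  C_21 = −[(-0.15)(0.90) − (-0.10)(0.00)] = 0.1350
  C_22 = (1.00)(0.90) − (-0.10)(-0.10) = 0.8900
  C_23 = −[(1.00)(0.00) − (-0.15)(-0.10)] = 0.0150
  C_31 = (-0.15)(-0.30) − (-0.10)(0.90) = 0.1350
  C_32 = −[(1.00)(-0.30) − (-0.10)(-0.10)] = 0.3100
  C_33 = (1.00)(0.90) − (-0.15)(-0.10) = 0.8850
det(I−A) = Σ_j (I−A)_1j·C_1j = (1.00)(0.8100) + (-0.15)(0.1200) + (-0.10)(0.0900) = 0.7830
adj(I−A) = Cᵀ =
  [ 0.8100   0.1350   0.1350]
  [ 0.1200   0.8900   0.3100]
  [ 0.0900   0.0150   0.8850]
(I − A)⁻¹ = adj(I−A) / det(I−A) ≈
  [   1.0345     0.1724     0.1724]
  [   0.1533     1.1367     0.3959]
  [   0.1149     0.0192     1.1303]
x = (I − A)⁻¹ d = adj(I−A)·d / det(I−A), with det(I−A) = 0.7830:
  x_1 = (0.8100·100 + 0.1350·300 + 0.1350·80) / 0.7830 = 132.30 / 0.7830 ≈ 168.97
  x_2 = (0.1200·100 + 0.8900·300 + 0.3100·80) / 0.7830 = 303.80 / 0.7830 ≈ 387.99
  x_3 = (0.0900·100 + 0.0150·300 + 0.8850·80) / 0.7830 = 84.30 / 0.7830 ≈ 107.66

x_2 = 387.99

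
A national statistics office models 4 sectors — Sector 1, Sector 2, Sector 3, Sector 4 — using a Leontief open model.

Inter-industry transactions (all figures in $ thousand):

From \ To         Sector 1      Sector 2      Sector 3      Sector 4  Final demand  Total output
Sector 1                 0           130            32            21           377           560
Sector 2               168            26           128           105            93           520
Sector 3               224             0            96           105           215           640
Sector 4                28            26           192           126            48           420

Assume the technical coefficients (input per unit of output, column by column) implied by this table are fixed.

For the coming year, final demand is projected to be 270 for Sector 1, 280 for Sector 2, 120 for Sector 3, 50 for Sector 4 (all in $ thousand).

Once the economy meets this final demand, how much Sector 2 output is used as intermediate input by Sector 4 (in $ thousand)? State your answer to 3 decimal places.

Technical coefficients a_ij = z_ij / X_j:
  a_11 = 0/560 = 0.00, a_21 = 168/560 = 0.30, a_31 = 224/560 = 0.40, a_41 = 28/560 = 0.05
  a_12 = 130/520 = 0.25, a_22 = 26/520 = 0.05, a_32 = 0/520 = 0.00, a_42 = 26/520 = 0.05
  a_13 = 32/640 = 0.05, a_23 = 128/640 = 0.20, a_33 = 96/640 = 0.15, a_43 = 192/640 = 0.30
  a_14 = 21/420 = 0.05, a_24 = 105/420 = 0.25, a_34 = 105/420 = 0.25, a_44 = 126/420 = 0.30
I − A =
  [   1.00    -0.25    -0.05    -0.05]
  [  -0.30     0.95    -0.20    -0.25]
  [  -0.40     0.00     0.85    -0.25]
  [  -0.05    -0.05    -0.30     0.70]
Compute the cofactors C_ij = (−1)^(i+j)·(3×3 minor ij) of I−A; the adjugate is their transpose:
adj(I−A) = Cᵀ =
  [ 0.480875   0.132750   0.101125   0.117875]
  [ 0.255125   0.497250   0.230125   0.278000]
  [ 0.276625   0.086625   0.593750   0.262750]
  [ 0.171125   0.082125   0.278125   0.704750]
det(I−A) = Σ_j (I−A)_1j·C_1j = (1.00)(0.480875) + (-0.25)(0.255125) + (-0.05)(0.276625) + (-0.05)(0.171125) = 0.39470625
(I − A)⁻¹ = adj(I−A) / det(I−A) ≈
  [   1.2183     0.3363     0.2562     0.2986]
  [   0.6464     1.2598     0.5830     0.7043]
  [   0.7008     0.2195     1.5043     0.6657]
  [   0.4336     0.2081     0.7046     1.7855]
First solve x = (I − A)⁻¹ d = adj(I−A)·d / det(I−A); in particular x_4 = (0.171125·270 + 0.082125·280 + 0.278125·120 + 0.704750·50) / 0.39470625 = 137.81125 / 0.39470625 ≈ 349.14889.
Intermediate flow from 2 to 4: z_24 = a_24 · x_4 = 0.25 × 137.81125 / 0.39470625 = 34.4528125 / 0.39470625 ≈ 87.287.

z_24 = 87.287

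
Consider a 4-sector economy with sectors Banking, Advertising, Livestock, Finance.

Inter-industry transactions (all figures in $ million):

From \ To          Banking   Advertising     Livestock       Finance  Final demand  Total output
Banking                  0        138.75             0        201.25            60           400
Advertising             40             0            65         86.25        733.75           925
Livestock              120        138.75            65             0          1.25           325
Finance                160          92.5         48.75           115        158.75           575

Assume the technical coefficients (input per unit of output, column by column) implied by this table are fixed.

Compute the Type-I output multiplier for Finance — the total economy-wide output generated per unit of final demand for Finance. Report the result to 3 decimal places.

Technical coefficients a_ij = z_ij / X_j:
  a_11 = 0/400 = 0.00, a_21 = 40/400 = 0.10, a_31 = 120/400 = 0.30, a_41 = 160/400 = 0.40
  a_12 = 138.75/925 = 0.15, a_22 = 0/925 = 0.00, a_32 = 138.75/925 = 0.15, a_42 = 92.5/925 = 0.10
  a_13 = 0/325 = 0.00, a_23 = 65/325 = 0.20, a_33 = 65/325 = 0.20, a_43 = 48.75/325 = 0.15
  a_14 = 201.25/575 = 0.35, a_24 = 86.25/575 = 0.15, a_34 = 0/575 = 0.00, a_44 = 115/575 = 0.20
I − A =
  [   1.00    -0.15     0.00    -0.35]
  [  -0.10     1.00    -0.20    -0.15]
  [  -0.30    -0.15     0.80     0.00]
  [  -0.40    -0.10    -0.15     0.80]
Compute the cofactors C_ij = (−1)^(i+j)·(3×3 minor ij) of I−A; the adjugate is their transpose:
adj(I−A) = Cᵀ =
  [ 0.600625   0.131875   0.086875   0.287500]
  [ 0.166750   0.512250   0.159750   0.169000]
  [ 0.256500   0.145500   0.620500   0.139500]
  [ 0.369250   0.157250   0.179750   0.749000]
det(I−A) = Σ_j (I−A)_1j·C_1j = (1.00)(0.600625) + (-0.15)(0.166750) + (0.00)(0.256500) + (-0.35)(0.369250) = 0.446375
(I − A)⁻¹ = adj(I−A) / det(I−A) ≈
  [   1.3456     0.2954     0.1946     0.6441]
  [   0.3736     1.1476     0.3579     0.3786]
  [   0.5746     0.3260     1.3901     0.3125]
  [   0.8272     0.3523     0.4027     1.6780]
The output multiplier for sector j is the column-j sum of the Leontief inverse (I − A)⁻¹ = adj(I−A) / det(I−A).
Column 4 of adj(I−A): (0.287500, 0.169000, 0.139500, 0.749000); det(I−A) = 0.446375.
m_4 = (0.287500 + 0.169000 + 0.139500 + 0.749000) / 0.446375 = 1.345 / 0.446375 ≈ 3.013.

m_4 = 3.013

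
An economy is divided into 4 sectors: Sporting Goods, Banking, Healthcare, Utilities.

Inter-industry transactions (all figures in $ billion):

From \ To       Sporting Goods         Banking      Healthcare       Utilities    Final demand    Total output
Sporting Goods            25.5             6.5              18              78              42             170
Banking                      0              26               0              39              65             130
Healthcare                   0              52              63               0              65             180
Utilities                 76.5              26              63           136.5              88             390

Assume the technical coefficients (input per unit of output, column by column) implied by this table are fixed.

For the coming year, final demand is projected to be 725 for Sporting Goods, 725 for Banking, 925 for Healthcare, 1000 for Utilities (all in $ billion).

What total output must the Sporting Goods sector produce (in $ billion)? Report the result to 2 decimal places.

x_1 = 2378.62

Technical coefficients a_ij = z_ij / X_j:
  a_11 = 25.5/170 = 0.15, a_21 = 0/170 = 0.00, a_31 = 0/170 = 0.00, a_41 = 76.5/170 = 0.45
  a_12 = 6.5/130 = 0.05, a_22 = 26/130 = 0.20, a_32 = 52/130 = 0.40, a_42 = 26/130 = 0.20
  a_13 = 18/180 = 0.10, a_23 = 0/180 = 0.00, a_33 = 63/180 = 0.35, a_43 = 63/180 = 0.35
  a_14 = 78/390 = 0.20, a_24 = 39/390 = 0.10, a_34 = 0/390 = 0.00, a_44 = 136.5/390 = 0.35
I − A =
  [   0.85    -0.05    -0.10    -0.20]
  [   0.00     0.80     0.00    -0.10]
  [   0.00    -0.40     0.65     0.00]
  [  -0.45    -0.20    -0.35     0.65]
Compute the cofactors C_ij = (−1)^(i+j)·(3×3 minor ij) of I−A; the adjugate is their transpose:
adj(I−A) = Cᵀ =
  [ 0.311000   0.101125   0.107750   0.111250]
  [ 0.029250   0.300625   0.034250   0.055250]
  [ 0.018000   0.185000   0.350750   0.034000]
  [ 0.234000   0.262125   0.274000   0.442000]
det(I−A) = Σ_j (I−A)_1j·C_1j = (0.85)(0.311000) + (-0.05)(0.029250) + (-0.10)(0.018000) + (-0.20)(0.234000) = 0.2142875
(I − A)⁻¹ = adj(I−A) / det(I−A) ≈
  [   1.4513     0.4719     0.5028     0.5192]
  [   0.1365     1.4029     0.1598     0.2578]
  [   0.0840     0.8633     1.6368     0.1587]
  [   1.0920     1.2232     1.2787     2.0626]
x = (I − A)⁻¹ d = adj(I−A)·d / det(I−A), with det(I−A) = 0.2142875:
  x_1 = (0.311000·725 + 0.101125·725 + 0.107750·925 + 0.111250·1000) / 0.2142875 = 509.709375 / 0.2142875 ≈ 2378.62
  x_2 = (0.029250·725 + 0.300625·725 + 0.034250·925 + 0.055250·1000) / 0.2142875 = 326.090625 / 0.2142875 ≈ 1521.74
  x_3 = (0.018000·725 + 0.185000·725 + 0.350750·925 + 0.034000·1000) / 0.2142875 = 505.61875 / 0.2142875 ≈ 2359.53
  x_4 = (0.234000·725 + 0.262125·725 + 0.274000·925 + 0.442000·1000) / 0.2142875 = 1055.140625 / 0.2142875 ≈ 4923.95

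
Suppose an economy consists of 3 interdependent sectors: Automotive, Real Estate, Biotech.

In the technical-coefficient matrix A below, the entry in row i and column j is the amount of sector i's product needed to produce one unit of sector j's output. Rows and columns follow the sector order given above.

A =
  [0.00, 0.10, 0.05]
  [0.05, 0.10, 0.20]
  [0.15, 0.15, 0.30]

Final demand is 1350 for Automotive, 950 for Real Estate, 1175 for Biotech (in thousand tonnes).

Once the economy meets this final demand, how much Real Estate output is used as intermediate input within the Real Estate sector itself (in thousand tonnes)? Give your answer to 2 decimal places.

z_RR = 167.74

I − A =
  [   1.00    -0.10    -0.05]
  [  -0.05     0.90    -0.20]
  [  -0.15    -0.15     0.70]
Cofactors of I−A, C_ij = (−1)^(i+j)·(minor ij) (rows/columns in the sector order above):
  C_11 = (0.90)(0.70) − (-0.20)(-0.15) = 0.6000
  C_12 = −[(-0.05)(0.70) − (-0.20)(-0.15)] = 0.0650
  C_13 = (-0.05)(-0.15) − (0.90)(-0.15) = 0.1425
  C_21 = −[(-0.10)(0.70) − (-0.05)(-0.15)] = 0.0775
  C_22 = (1.00)(0.70) − (-0.05)(-0.15) = 0.6925
  C_23 = −[(1.00)(-0.15) − (-0.10)(-0.15)] = 0.1650
  C_31 = (-0.10)(-0.20) − (-0.05)(0.90) = 0.0650
  C_32 = −[(1.00)(-0.20) − (-0.05)(-0.05)] = 0.2025
  C_33 = (1.00)(0.90) − (-0.10)(-0.05) = 0.8950
det(I−A) = Σ_j (I−A)_1j·C_1j = (1.00)(0.6000) + (-0.10)(0.0650) + (-0.05)(0.1425) = 0.586375
adj(I−A) = Cᵀ =
  [ 0.6000   0.0775   0.0650]
  [ 0.0650   0.6925   0.2025]
  [ 0.1425   0.1650   0.8950]
(I − A)⁻¹ = adj(I−A) / det(I−A) ≈
  [   1.0232     0.1322     0.1109]
  [   0.1109     1.1810     0.3453]
  [   0.2430     0.2814     1.5263]
First solve x = (I − A)⁻¹ d = adj(I−A)·d / det(I−A); in particular x_R = (0.0650·1350 + 0.6925·950 + 0.2025·1175) / 0.586375 = 983.5625 / 0.586375 ≈ 1677.3609.
Intermediate flow from R to R: z_RR = a_RR · x_R = 0.10 × 983.5625 / 0.586375 = 98.35625 / 0.586375 ≈ 167.74.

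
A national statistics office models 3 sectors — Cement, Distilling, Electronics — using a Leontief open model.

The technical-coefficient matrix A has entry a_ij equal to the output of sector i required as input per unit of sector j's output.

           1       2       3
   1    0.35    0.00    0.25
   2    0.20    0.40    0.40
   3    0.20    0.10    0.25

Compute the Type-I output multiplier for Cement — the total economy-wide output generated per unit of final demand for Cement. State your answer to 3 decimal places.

m_1 = 3.369

I − A =
  [   0.65     0.00    -0.25]
  [  -0.20     0.60    -0.40]
  [  -0.20    -0.10     0.75]
Cofactors of I−A, C_ij = (−1)^(i+j)·(minor ij) (rows/columns in the sector order above):
  C_11 = (0.60)(0.75) − (-0.40)(-0.10) = 0.4100
  C_12 = −[(-0.20)(0.75) − (-0.40)(-0.20)] = 0.2300
  C_13 = (-0.20)(-0.10) − (0.60)(-0.20) = 0.1400
  C_21 = −[(0.00)(0.75) − (-0.25)(-0.10)] = 0.0250
  C_22 = (0.65)(0.75) − (-0.25)(-0.20) = 0.4375
  C_23 = −[(0.65)(-0.10) − (0.00)(-0.20)] = 0.0650
  C_31 = (0.00)(-0.40) − (-0.25)(0.60) = 0.1500
  C_32 = −[(0.65)(-0.40) − (-0.25)(-0.20)] = 0.3100
  C_33 = (0.65)(0.60) − (0.00)(-0.20) = 0.3900
det(I−A) = Σ_j (I−A)_1j·C_1j = (0.65)(0.4100) + (0.00)(0.2300) + (-0.25)(0.1400) = 0.2315
adj(I−A) = Cᵀ =
  [ 0.4100   0.0250   0.1500]
  [ 0.2300   0.4375   0.3100]
  [ 0.1400   0.0650   0.3900]
(I − A)⁻¹ = adj(I−A) / det(I−A) ≈
  [   1.7711     0.1080     0.6479]
  [   0.9935     1.8898     1.3391]
  [   0.6048     0.2808     1.6847]
The output multiplier for sector j is the column-j sum of the Leontief inverse (I − A)⁻¹ = adj(I−A) / det(I−A).
Column 1 of adj(I−A): (0.4100, 0.2300, 0.1400); det(I−A) = 0.2315.
m_1 = (0.4100 + 0.2300 + 0.1400) / 0.2315 = 0.78 / 0.2315 ≈ 3.369.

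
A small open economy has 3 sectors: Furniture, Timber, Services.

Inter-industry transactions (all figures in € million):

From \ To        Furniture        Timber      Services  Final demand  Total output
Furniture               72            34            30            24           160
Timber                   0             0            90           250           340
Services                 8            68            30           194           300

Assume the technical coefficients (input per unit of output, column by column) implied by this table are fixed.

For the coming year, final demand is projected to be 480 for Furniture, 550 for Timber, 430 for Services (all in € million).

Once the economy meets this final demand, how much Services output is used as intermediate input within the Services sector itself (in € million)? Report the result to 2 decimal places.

Technical coefficients a_ij = z_ij / X_j:
  a_11 = 72/160 = 0.45, a_21 = 0/160 = 0.00, a_31 = 8/160 = 0.05
  a_12 = 34/340 = 0.10, a_22 = 0/340 = 0.00, a_32 = 68/340 = 0.20
  a_13 = 30/300 = 0.10, a_23 = 90/300 = 0.30, a_33 = 30/300 = 0.10
I − A =
  [   0.55    -0.10    -0.10]
  [   0.00     1.00    -0.30]
  [  -0.05    -0.20     0.90]
Cofactors of I−A, C_ij = (−1)^(i+j)·(minor ij) (rows/columns in the sector order above):
  C_11 = (1.00)(0.90) − (-0.30)(-0.20) = 0.8400
  C_12 = −[(0.00)(0.90) − (-0.30)(-0.05)] = 0.0150
  C_13 = (0.00)(-0.20) − (1.00)(-0.05) = 0.0500
  C_21 = −[(-0.10)(0.90) − (-0.10)(-0.20)] = 0.1100
  C_22 = (0.55)(0.90) − (-0.10)(-0.05) = 0.4900
  C_23 = −[(0.55)(-0.20) − (-0.10)(-0.05)] = 0.1150
  C_31 = (-0.10)(-0.30) − (-0.10)(1.00) = 0.1300
  C_32 = −[(0.55)(-0.30) − (-0.10)(0.00)] = 0.1650
  C_33 = (0.55)(1.00) − (-0.10)(0.00) = 0.5500
det(I−A) = Σ_j (I−A)_1j·C_1j = (0.55)(0.8400) + (-0.10)(0.0150) + (-0.10)(0.0500) = 0.4555
adj(I−A) = Cᵀ =
  [ 0.8400   0.1100   0.1300]
  [ 0.0150   0.4900   0.1650]
  [ 0.0500   0.1150   0.5500]
(I − A)⁻¹ = adj(I−A) / det(I−A) ≈
  [   1.8441     0.2415     0.2854]
  [   0.0329     1.0757     0.3622]
  [   0.1098     0.2525     1.2075]
First solve x = (I − A)⁻¹ d = adj(I−A)·d / det(I−A); in particular x_3 = (0.0500·480 + 0.1150·550 + 0.5500·430) / 0.4555 = 323.75 / 0.4555 ≈ 710.7574.
Intermediate flow from 3 to 3: z_33 = a_33 · x_3 = 0.10 × 323.75 / 0.4555 = 32.375 / 0.4555 ≈ 71.08.

z_33 = 71.08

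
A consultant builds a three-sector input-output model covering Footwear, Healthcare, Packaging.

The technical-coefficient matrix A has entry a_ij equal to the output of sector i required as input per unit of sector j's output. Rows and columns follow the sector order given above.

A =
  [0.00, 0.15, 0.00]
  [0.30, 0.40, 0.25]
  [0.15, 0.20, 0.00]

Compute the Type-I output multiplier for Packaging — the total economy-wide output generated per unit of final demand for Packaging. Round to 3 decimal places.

m_P = 1.687

I − A =
  [   1.00    -0.15     0.00]
  [  -0.30     0.60    -0.25]
  [  -0.15    -0.20     1.00]
Cofactors of I−A, C_ij = (−1)^(i+j)·(minor ij) (rows/columns in the sector order above):
  C_11 = (0.60)(1.00) − (-0.25)(-0.20) = 0.5500
  C_12 = −[(-0.30)(1.00) − (-0.25)(-0.15)] = 0.3375
  C_13 = (-0.30)(-0.20) − (0.60)(-0.15) = 0.1500
  C_21 = −[(-0.15)(1.00) − (0.00)(-0.20)] = 0.1500
  C_22 = (1.00)(1.00) − (0.00)(-0.15) = 1.0000
  C_23 = −[(1.00)(-0.20) − (-0.15)(-0.15)] = 0.2225
  C_31 = (-0.15)(-0.25) − (0.00)(0.60) = 0.0375
  C_32 = −[(1.00)(-0.25) − (0.00)(-0.30)] = 0.2500
  C_33 = (1.00)(0.60) − (-0.15)(-0.30) = 0.5550
det(I−A) = Σ_j (I−A)_1j·C_1j = (1.00)(0.5500) + (-0.15)(0.3375) + (0.00)(0.1500) = 0.499375
adj(I−A) = Cᵀ =
  [ 0.5500   0.1500   0.0375]
  [ 0.3375   1.0000   0.2500]
  [ 0.1500   0.2225   0.5550]
(I − A)⁻¹ = adj(I−A) / det(I−A) ≈
  [   1.1014     0.3004     0.0751]
  [   0.6758     2.0025     0.5006]
  [   0.3004     0.4456     1.1114]
The output multiplier for sector j is the column-j sum of the Leontief inverse (I − A)⁻¹ = adj(I−A) / det(I−A).
Column P of adj(I−A): (0.0375, 0.2500, 0.5550); det(I−A) = 0.499375.
m_P = (0.0375 + 0.2500 + 0.5550) / 0.499375 = 0.8425 / 0.499375 ≈ 1.687.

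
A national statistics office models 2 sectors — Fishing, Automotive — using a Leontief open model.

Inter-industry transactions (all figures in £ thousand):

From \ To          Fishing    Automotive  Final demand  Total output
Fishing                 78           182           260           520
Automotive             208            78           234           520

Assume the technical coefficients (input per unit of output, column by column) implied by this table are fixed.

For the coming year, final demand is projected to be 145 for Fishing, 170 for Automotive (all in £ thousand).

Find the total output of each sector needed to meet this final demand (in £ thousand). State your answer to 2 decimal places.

x_1 = 313.73, x_2 = 347.64

Technical coefficients a_ij = z_ij / X_j:
  a_11 = 78/520 = 0.15, a_21 = 208/520 = 0.40
  a_12 = 182/520 = 0.35, a_22 = 78/520 = 0.15
I − A =
  [   0.85    -0.35]
  [  -0.40     0.85]
det(I−A) = (0.85)(0.85) − (-0.35)(-0.40) = 0.5825
adj(I−A) = [[0.85, 0.35], [0.40, 0.85]]
(I − A)⁻¹ = adj(I−A) / det(I−A) ≈
  [   1.4592     0.6009]
  [   0.6867     1.4592]
x = (I − A)⁻¹ d = adj(I−A)·d / det(I−A), with det(I−A) = 0.5825:
  x_1 = (0.85·145 + 0.35·170) / 0.5825 = 182.75 / 0.5825 ≈ 313.73
  x_2 = (0.40·145 + 0.85·170) / 0.5825 = 202.50 / 0.5825 ≈ 347.64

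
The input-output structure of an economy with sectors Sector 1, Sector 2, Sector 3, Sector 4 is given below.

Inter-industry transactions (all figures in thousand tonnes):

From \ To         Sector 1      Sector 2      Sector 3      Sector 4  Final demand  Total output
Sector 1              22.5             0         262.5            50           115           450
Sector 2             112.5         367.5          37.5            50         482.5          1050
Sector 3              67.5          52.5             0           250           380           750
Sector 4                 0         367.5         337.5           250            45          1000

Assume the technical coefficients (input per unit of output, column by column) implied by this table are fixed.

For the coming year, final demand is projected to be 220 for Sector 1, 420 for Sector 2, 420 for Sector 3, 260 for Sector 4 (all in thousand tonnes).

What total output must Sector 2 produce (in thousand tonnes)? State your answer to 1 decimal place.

x_2 = 1072.3

Technical coefficients a_ij = z_ij / X_j:
  a_11 = 22.5/450 = 0.05, a_21 = 112.5/450 = 0.25, a_31 = 67.5/450 = 0.15, a_41 = 0/450 = 0.00
  a_12 = 0/1050 = 0.00, a_22 = 367.5/1050 = 0.35, a_32 = 52.5/1050 = 0.05, a_42 = 367.5/1050 = 0.35
  a_13 = 262.5/750 = 0.35, a_23 = 37.5/750 = 0.05, a_33 = 0/750 = 0.00, a_43 = 337.5/750 = 0.45
  a_14 = 50/1000 = 0.05, a_24 = 50/1000 = 0.05, a_34 = 250/1000 = 0.25, a_44 = 250/1000 = 0.25
I − A =
  [   0.95     0.00    -0.35    -0.05]
  [  -0.25     0.65    -0.05    -0.05]
  [  -0.15    -0.05     1.00    -0.25]
  [   0.00    -0.35    -0.45     0.75]
Compute the cofactors C_ij = (−1)^(i+j)·(3×3 minor ij) of I−A; the adjugate is their transpose:
adj(I−A) = Cᵀ =
  [ 0.389500   0.062375   0.180000   0.090125]
  [ 0.168375   0.562875   0.128250   0.091500]
  [ 0.101750   0.121375   0.442125   0.162250]
  [ 0.139625   0.335500   0.325125   0.576625]
det(I−A) = Σ_j (I−A)_1j·C_1j = (0.95)(0.389500) + (0.00)(0.168375) + (-0.35)(0.101750) + (-0.05)(0.139625) = 0.32743125
(I − A)⁻¹ = adj(I−A) / det(I−A) ≈
  [   1.1896     0.1905     0.5497     0.2752]
  [   0.5142     1.7191     0.3917     0.2794]
  [   0.3108     0.3707     1.3503     0.4955]
  [   0.4264     1.0246     0.9930     1.7611]
x = (I − A)⁻¹ d = adj(I−A)·d / det(I−A), with det(I−A) = 0.32743125:
  x_1 = (0.389500·220 + 0.062375·420 + 0.180000·420 + 0.090125·260) / 0.32743125 = 210.92 / 0.32743125 ≈ 644.2
  x_2 = (0.168375·220 + 0.562875·420 + 0.128250·420 + 0.091500·260) / 0.32743125 = 351.105 / 0.32743125 ≈ 1072.3
  x_3 = (0.101750·220 + 0.121375·420 + 0.442125·420 + 0.162250·260) / 0.32743125 = 301.24 / 0.32743125 ≈ 920.0
  x_4 = (0.139625·220 + 0.335500·420 + 0.325125·420 + 0.576625·260) / 0.32743125 = 458.1025 / 0.32743125 ≈ 1399.1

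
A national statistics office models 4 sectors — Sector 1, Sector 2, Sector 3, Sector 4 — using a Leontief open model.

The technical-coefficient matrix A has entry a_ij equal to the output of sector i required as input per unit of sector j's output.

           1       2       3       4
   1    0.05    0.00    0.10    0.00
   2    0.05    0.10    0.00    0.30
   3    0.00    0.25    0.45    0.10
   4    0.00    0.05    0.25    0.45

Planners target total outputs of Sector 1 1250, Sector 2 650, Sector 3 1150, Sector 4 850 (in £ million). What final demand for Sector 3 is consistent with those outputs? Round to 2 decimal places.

d_3 = 385.00

I − A =
  [   0.95     0.00    -0.10     0.00]
  [  -0.05     0.90     0.00    -0.30]
  [   0.00    -0.25     0.55    -0.10]
  [   0.00    -0.05    -0.25     0.55]
d = (I − A) x:
  d_1 = (+0.95)·1250 + (+0.00)·650 + (-0.10)·1150 + (+0.00)·850 = 1072.50
  d_2 = (-0.05)·1250 + (+0.90)·650 + (+0.00)·1150 + (-0.30)·850 = 267.50
  d_3 = (+0.00)·1250 + (-0.25)·650 + (+0.55)·1150 + (-0.10)·850 = 385.00
  d_4 = (+0.00)·1250 + (-0.05)·650 + (-0.25)·1150 + (+0.55)·850 = 147.50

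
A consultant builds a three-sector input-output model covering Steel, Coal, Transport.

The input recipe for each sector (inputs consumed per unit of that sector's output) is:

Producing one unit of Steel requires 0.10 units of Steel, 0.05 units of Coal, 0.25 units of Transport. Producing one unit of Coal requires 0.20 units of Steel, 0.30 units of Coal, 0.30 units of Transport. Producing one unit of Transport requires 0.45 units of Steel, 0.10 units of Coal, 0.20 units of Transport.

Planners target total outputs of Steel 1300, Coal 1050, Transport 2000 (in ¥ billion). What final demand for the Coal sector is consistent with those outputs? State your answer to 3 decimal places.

d_2 = 470.000

I − A =
  [   0.90    -0.20    -0.45]
  [  -0.05     0.70    -0.10]
  [  -0.25    -0.30     0.80]
d = (I − A) x:
  d_1 = (+0.90)·1300 + (-0.20)·1050 + (-0.45)·2000 = 60.000
  d_2 = (-0.05)·1300 + (+0.70)·1050 + (-0.10)·2000 = 470.000
  d_3 = (-0.25)·1300 + (-0.30)·1050 + (+0.80)·2000 = 960.000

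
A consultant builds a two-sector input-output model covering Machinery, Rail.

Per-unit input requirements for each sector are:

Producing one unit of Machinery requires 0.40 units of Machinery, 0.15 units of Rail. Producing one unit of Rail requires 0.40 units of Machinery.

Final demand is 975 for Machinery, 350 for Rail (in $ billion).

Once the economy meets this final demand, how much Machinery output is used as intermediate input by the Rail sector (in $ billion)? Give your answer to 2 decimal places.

I − A =
  [   0.60    -0.40]
  [  -0.15     1.00]
det(I−A) = (0.60)(1.00) − (-0.40)(-0.15) = 0.5400
adj(I−A) = [[1.00, 0.40], [0.15, 0.60]]
(I − A)⁻¹ = adj(I−A) / det(I−A) ≈
  [   1.8519     0.7407]
  [   0.2778     1.1111]
First solve x = (I − A)⁻¹ d = adj(I−A)·d / det(I−A); in particular x_2 = (0.15·975 + 0.60·350) / 0.5400 = 356.25 / 0.5400 ≈ 659.7222.
Intermediate flow from 1 to 2: z_12 = a_12 · x_2 = 0.40 × 356.25 / 0.5400 = 142.50 / 0.5400 ≈ 263.89.

z_12 = 263.89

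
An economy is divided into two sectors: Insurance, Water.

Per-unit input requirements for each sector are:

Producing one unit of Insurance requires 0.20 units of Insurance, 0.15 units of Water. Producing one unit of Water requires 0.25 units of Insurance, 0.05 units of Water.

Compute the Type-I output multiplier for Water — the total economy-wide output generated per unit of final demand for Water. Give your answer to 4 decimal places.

m_2 = 1.4533

I − A =
  [   0.80    -0.25]
  [  -0.15     0.95]
det(I−A) = (0.80)(0.95) − (-0.25)(-0.15) = 0.7225
adj(I−A) = [[0.95, 0.25], [0.15, 0.80]]
(I − A)⁻¹ = adj(I−A) / det(I−A) ≈
  [   1.31488     0.34602]
  [   0.20761     1.10727]
The output multiplier for sector j is the column-j sum of the Leontief inverse (I − A)⁻¹ = adj(I−A) / det(I−A).
Column 2 of adj(I−A): (0.25, 0.80); det(I−A) = 0.7225.
m_2 = (0.25 + 0.80) / 0.7225 = 1.05 / 0.7225 ≈ 1.4533.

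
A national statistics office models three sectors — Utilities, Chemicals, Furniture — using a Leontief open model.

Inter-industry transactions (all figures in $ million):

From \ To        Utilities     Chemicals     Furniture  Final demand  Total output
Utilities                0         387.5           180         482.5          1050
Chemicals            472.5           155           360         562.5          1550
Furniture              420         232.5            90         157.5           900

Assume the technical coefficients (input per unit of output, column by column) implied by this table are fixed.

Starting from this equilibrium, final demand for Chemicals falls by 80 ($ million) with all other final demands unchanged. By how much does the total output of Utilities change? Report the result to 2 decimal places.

Δx_1 = -38.99

Technical coefficients a_ij = z_ij / X_j:
  a_11 = 0/1050 = 0.00, a_21 = 472.5/1050 = 0.45, a_31 = 420/1050 = 0.40
  a_12 = 387.5/1550 = 0.25, a_22 = 155/1550 = 0.10, a_32 = 232.5/1550 = 0.15
  a_13 = 180/900 = 0.20, a_23 = 360/900 = 0.40, a_33 = 90/900 = 0.10
I − A =
  [   1.00    -0.25    -0.20]
  [  -0.45     0.90    -0.40]
  [  -0.40    -0.15     0.90]
Cofactors of I−A, C_ij = (−1)^(i+j)·(minor ij) (rows/columns in the sector order above):
  C_11 = (0.90)(0.90) − (-0.40)(-0.15) = 0.7500
  C_12 = −[(-0.45)(0.90) − (-0.40)(-0.40)] = 0.5650
  C_13 = (-0.45)(-0.15) − (0.90)(-0.40) = 0.4275
  C_21 = −[(-0.25)(0.90) − (-0.20)(-0.15)] = 0.2550
  C_22 = (1.00)(0.90) − (-0.20)(-0.40) = 0.8200
  C_23 = −[(1.00)(-0.15) − (-0.25)(-0.40)] = 0.2500
  C_31 = (-0.25)(-0.40) − (-0.20)(0.90) = 0.2800
  C_32 = −[(1.00)(-0.40) − (-0.20)(-0.45)] = 0.4900
  C_33 = (1.00)(0.90) − (-0.25)(-0.45) = 0.7875
det(I−A) = Σ_j (I−A)_1j·C_1j = (1.00)(0.7500) + (-0.25)(0.5650) + (-0.20)(0.4275) = 0.52325
adj(I−A) = Cᵀ =
  [ 0.7500   0.2550   0.2800]
  [ 0.5650   0.8200   0.4900]
  [ 0.4275   0.2500   0.7875]
(I − A)⁻¹ = adj(I−A) / det(I−A) ≈
  [   1.4333     0.4873     0.5351]
  [   1.0798     1.5671     0.9365]
  [   0.8170     0.4778     1.5050]
Δx = (I − A)⁻¹ Δd with Δd having -80 in the Chemicals component and 0 elsewhere.
So Δx_1 = L_12 · (-80), where L_12 = adj(I−A)_12 / det(I−A) = 0.2550 / 0.52325.
Δx_1 = 0.2550 × (-80) / 0.52325 = -20.40 / 0.52325 ≈ -38.99.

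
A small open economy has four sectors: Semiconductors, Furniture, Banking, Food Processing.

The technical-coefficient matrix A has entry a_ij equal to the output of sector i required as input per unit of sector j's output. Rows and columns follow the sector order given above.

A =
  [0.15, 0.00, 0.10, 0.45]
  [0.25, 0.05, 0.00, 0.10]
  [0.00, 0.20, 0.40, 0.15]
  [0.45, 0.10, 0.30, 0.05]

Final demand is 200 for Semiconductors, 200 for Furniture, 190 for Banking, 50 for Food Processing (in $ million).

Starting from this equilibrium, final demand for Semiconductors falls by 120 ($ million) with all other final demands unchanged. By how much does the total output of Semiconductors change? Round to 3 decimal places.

I − A =
  [   0.85     0.00    -0.10    -0.45]
  [  -0.25     0.95     0.00    -0.10]
  [   0.00    -0.20     0.60    -0.15]
  [  -0.45    -0.10    -0.30     0.95]
Compute the cofactors C_ij = (−1)^(i+j)·(3×3 minor ij) of I−A; the adjugate is their transpose:
adj(I−A) = Cᵀ =
  [ 0.486750   0.074500   0.217500   0.272750]
  [ 0.158250   0.318000   0.087500   0.122250]
  [ 0.124375   0.133750   0.555000   0.160625]
  [ 0.286500   0.111000   0.287500   0.479500]
det(I−A) = Σ_j (I−A)_1j·C_1j = (0.85)(0.486750) + (0.00)(0.158250) + (-0.10)(0.124375) + (-0.45)(0.286500) = 0.272375
(I − A)⁻¹ = adj(I−A) / det(I−A) ≈
  [   1.7871     0.2735     0.7985     1.0014]
  [   0.5810     1.1675     0.3212     0.4488]
  [   0.4566     0.4911     2.0376     0.5897]
  [   1.0519     0.4075     1.0555     1.7604]
Δx = (I − A)⁻¹ Δd with Δd having -120 in the Semiconductors component and 0 elsewhere.
So Δx_1 = L_11 · (-120), where L_11 = adj(I−A)_11 / det(I−A) = 0.486750 / 0.272375.
Δx_1 = 0.486750 × (-120) / 0.272375 = -58.41 / 0.272375 ≈ -214.447.

Δx_1 = -214.447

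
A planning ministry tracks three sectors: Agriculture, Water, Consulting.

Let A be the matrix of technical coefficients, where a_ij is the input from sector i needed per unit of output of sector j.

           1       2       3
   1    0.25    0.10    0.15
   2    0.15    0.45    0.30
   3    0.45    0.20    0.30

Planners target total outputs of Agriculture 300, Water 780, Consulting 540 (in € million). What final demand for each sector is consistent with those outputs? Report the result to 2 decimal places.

I − A =
  [   0.75    -0.10    -0.15]
  [  -0.15     0.55    -0.30]
  [  -0.45    -0.20     0.70]
d = (I − A) x:
  d_1 = (+0.75)·300 + (-0.10)·780 + (-0.15)·540 = 66.00
  d_2 = (-0.15)·300 + (+0.55)·780 + (-0.30)·540 = 222.00
  d_3 = (-0.45)·300 + (-0.20)·780 + (+0.70)·540 = 87.00

d_1 = 66.00, d_2 = 222.00, d_3 = 87.00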